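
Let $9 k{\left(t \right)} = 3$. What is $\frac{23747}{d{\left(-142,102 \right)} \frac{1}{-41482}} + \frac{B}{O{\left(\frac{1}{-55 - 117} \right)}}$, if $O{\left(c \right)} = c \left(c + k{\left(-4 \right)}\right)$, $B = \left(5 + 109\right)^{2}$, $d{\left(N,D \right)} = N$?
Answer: $\frac{1345782631}{11999} \approx 1.1216 \cdot 10^{5}$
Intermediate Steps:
$k{\left(t \right)} = \frac{1}{3}$ ($k{\left(t \right)} = \frac{1}{9} \cdot 3 = \frac{1}{3}$)
$B = 12996$ ($B = 114^{2} = 12996$)
$O{\left(c \right)} = c \left(\frac{1}{3} + c\right)$ ($O{\left(c \right)} = c \left(c + \frac{1}{3}\right) = c \left(\frac{1}{3} + c\right)$)
$\frac{23747}{d{\left(-142,102 \right)} \frac{1}{-41482}} + \frac{B}{O{\left(\frac{1}{-55 - 117} \right)}} = \frac{23747}{\left(-142\right) \frac{1}{-41482}} + \frac{12996}{\frac{1}{-55 - 117} \left(\frac{1}{3} + \frac{1}{-55 - 117}\right)} = \frac{23747}{\left(-142\right) \left(- \frac{1}{41482}\right)} + \frac{12996}{\frac{1}{-172} \left(\frac{1}{3} + \frac{1}{-172}\right)} = \frac{23747}{\frac{71}{20741}} + \frac{12996}{\left(- \frac{1}{172}\right) \left(\frac{1}{3} - \frac{1}{172}\right)} = 23747 \cdot \frac{20741}{71} + \frac{12996}{\left(- \frac{1}{172}\right) \frac{169}{516}} = \frac{492536527}{71} + \frac{12996}{- \frac{169}{88752}} = \frac{492536527}{71} + 12996 \left(- \frac{88752}{169}\right) = \frac{492536527}{71} - \frac{1153420992}{169} = \frac{1345782631}{11999}$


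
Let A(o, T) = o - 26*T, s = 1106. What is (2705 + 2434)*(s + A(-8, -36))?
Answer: 10452726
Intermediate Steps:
(2705 + 2434)*(s + A(-8, -36)) = (2705 + 2434)*(1106 + (-8 - 26*(-36))) = 5139*(1106 + (-8 + 936)) = 5139*(1106 + 928) = 5139*2034 = 10452726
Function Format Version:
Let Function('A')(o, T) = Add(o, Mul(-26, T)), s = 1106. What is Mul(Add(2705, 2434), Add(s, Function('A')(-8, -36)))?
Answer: 10452726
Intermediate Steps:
Mul(Add(2705, 2434), Add(s, Function('A')(-8, -36))) = Mul(Add(2705, 2434), Add(1106, Add(-8, Mul(-26, -36)))) = Mul(5139, Add(1106, Add(-8, 936))) = Mul(5139, Add(1106, 928)) = Mul(5139, 2034) = 10452726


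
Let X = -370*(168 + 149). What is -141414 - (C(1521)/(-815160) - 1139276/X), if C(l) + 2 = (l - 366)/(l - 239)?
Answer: -1733461132235250193/12257216922480 ≈ -1.4142e+5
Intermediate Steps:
X = -117290 (X = -370*317 = -117290)
C(l) = -2 + (-366 + l)/(-239 + l) (C(l) = -2 + (l - 366)/(l - 239) = -2 + (-366 + l)/(-239 + l))
-141414 - (C(1521)/(-815160) - 1139276/X) = -141414 - (((112 - 1*1521)/(-239 + 1521))/(-815160) - 1139276/(-117290)) = -141414 - (((112 - 1521)/1282)*(-1/815160) - 1139276*(-1/117290)) = -141414 - (((1/1282)*(-1409))*(-1/815160) + 569638/58645) = -141414 - (-1409/1282*(-1/815160) + 569638/58645) = -141414 - (1409/1045035120 + 569638/58645) = -141414 - 1*119058359663473/12257216922480 = -141414 - 119058359663473/12257216922480 = -1733461132235250193/12257216922480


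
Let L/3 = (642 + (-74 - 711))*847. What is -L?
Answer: 363363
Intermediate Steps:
L = -363363 (L = 3*((642 + (-74 - 711))*847) = 3*((642 - 785)*847) = 3*(-143*847) = 3*(-121121) = -363363)
-L = -1*(-363363) = 363363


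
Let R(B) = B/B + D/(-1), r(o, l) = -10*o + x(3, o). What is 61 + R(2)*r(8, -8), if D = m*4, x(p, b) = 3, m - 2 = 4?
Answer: 1832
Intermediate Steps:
m = 6 (m = 2 + 4 = 6)
D = 24 (D = 6*4 = 24)
r(o, l) = 3 - 10*o (r(o, l) = -10*o + 3 = 3 - 10*o)
R(B) = -23 (R(B) = B/B + 24/(-1) = 1 + 24*(-1) = 1 - 24 = -23)
61 + R(2)*r(8, -8) = 61 - 23*(3 - 10*8) = 61 - 23*(3 - 80) = 61 - 23*(-77) = 61 + 1771 = 1832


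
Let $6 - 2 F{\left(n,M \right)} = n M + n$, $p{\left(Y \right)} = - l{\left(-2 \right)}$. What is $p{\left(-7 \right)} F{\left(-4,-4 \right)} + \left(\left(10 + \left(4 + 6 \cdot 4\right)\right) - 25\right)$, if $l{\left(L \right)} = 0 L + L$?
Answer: $7$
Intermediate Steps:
$l{\left(L \right)} = L$ ($l{\left(L \right)} = 0 + L = L$)
$p{\left(Y \right)} = 2$ ($p{\left(Y \right)} = \left(-1\right) \left(-2\right) = 2$)
$F{\left(n,M \right)} = 3 - \frac{n}{2} - \frac{M n}{2}$ ($F{\left(n,M \right)} = 3 - \frac{n M + n}{2} = 3 - \frac{M n + n}{2} = 3 - \frac{n + M n}{2} = 3 - \left(\frac{n}{2} + \frac{M n}{2}\right) = 3 - \frac{n}{2} - \frac{M n}{2}$)
$p{\left(-7 \right)} F{\left(-4,-4 \right)} + \left(\left(10 + \left(4 + 6 \cdot 4\right)\right) - 25\right) = 2 \left(3 - -2 - \left(-2\right) \left(-4\right)\right) + \left(\left(10 + \left(4 + 6 \cdot 4\right)\right) - 25\right) = 2 \left(3 + 2 - 8\right) + \left(\left(10 + \left(4 + 24\right)\right) - 25\right) = 2 \left(-3\right) + \left(\left(10 + 28\right) - 25\right) = -6 + \left(38 - 25\right) = -6 + 13 = 7$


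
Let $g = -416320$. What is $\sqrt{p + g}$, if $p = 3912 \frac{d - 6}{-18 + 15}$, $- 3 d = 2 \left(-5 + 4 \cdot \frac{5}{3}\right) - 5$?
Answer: $\frac{2 i \sqrt{920746}}{3} \approx 639.7 i$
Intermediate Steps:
$d = \frac{5}{9}$ ($d = - \frac{2 \left(-5 + 4 \cdot \frac{5}{3}\right) - 5}{3} = - \frac{2 \left(-5 + \frac{20}{3}\right) - 5}{3} = - \frac{2 \cdot \frac{5}{3} - 5}{3} = - \frac{\frac{10}{3} - 5}{3} = \left(- \frac{1}{3}\right) \left(- \frac{5}{3}\right) = \frac{5}{9} \approx 0.55556$)
$p = \frac{63896}{9}$ ($p = 3912 \frac{\frac{5}{9} - 6}{-18 + 15} = 3912 \left(- \frac{49}{9 \left(-3\right)}\right) = 3912 \left(\left(- \frac{49}{9}\right) \left(- \frac{1}{3}\right)\right) = 3912 \cdot \frac{49}{27} = \frac{63896}{9} \approx 7099.6$)
$\sqrt{p + g} = \sqrt{\frac{63896}{9} - 416320} = \sqrt{- \frac{3682984}{9}} = \frac{2 i \sqrt{920746}}{3}$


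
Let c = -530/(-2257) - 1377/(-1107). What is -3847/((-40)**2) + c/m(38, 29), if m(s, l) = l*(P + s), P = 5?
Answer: -443700390033/184629822400 ≈ -2.4032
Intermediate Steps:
m(s, l) = l*(5 + s)
c = 136837/92537 (c = -530*(-1/2257) - 1377*(-1/1107) = 530/2257 + 51/41 = 136837/92537 ≈ 1.4787)
-3847/((-40)**2) + c/m(38, 29) = -3847/((-40)**2) + 136837/(92537*((29*(5 + 38)))) = -3847/1600 + 136837/(92537*((29*43))) = -3847*1/1600 + (136837/92537)/1247 = -3847/1600 + (136837/92537)*(1/1247) = -3847/1600 + 136837/115393639 = -443700390033/184629822400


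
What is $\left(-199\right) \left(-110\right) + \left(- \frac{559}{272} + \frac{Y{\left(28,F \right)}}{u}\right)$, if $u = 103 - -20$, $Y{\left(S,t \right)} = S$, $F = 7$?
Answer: $\frac{732290699}{33456} \approx 21888.0$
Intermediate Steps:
$u = 123$ ($u = 103 + 20 = 123$)
$\left(-199\right) \left(-110\right) + \left(- \frac{559}{272} + \frac{Y{\left(28,F \right)}}{u}\right) = \left(-199\right) \left(-110\right) + \left(- \frac{559}{272} + \frac{28}{123}\right) = 21890 + \left(\left(-559\right) \frac{1}{272} + 28 \cdot \frac{1}{123}\right) = 21890 + \left(- \frac{559}{272} + \frac{28}{123}\right) = 21890 - \frac{61141}{33456} = \frac{732290699}{33456}$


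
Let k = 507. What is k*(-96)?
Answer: -48672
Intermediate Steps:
k*(-96) = 507*(-96) = -48672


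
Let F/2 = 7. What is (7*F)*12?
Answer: 1176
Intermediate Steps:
F = 14 (F = 2*7 = 14)
(7*F)*12 = (7*14)*12 = 98*12 = 1176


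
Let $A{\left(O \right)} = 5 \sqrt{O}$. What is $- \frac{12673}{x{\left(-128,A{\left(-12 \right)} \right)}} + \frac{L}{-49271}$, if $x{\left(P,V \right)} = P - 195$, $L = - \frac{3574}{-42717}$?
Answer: $\frac{1403841047011}{35780058219} \approx 39.235$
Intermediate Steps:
$L = \frac{3574}{42717}$ ($L = \left(-3574\right) \left(- \frac{1}{42717}\right) = \frac{3574}{42717} \approx 0.083667$)
$x{\left(P,V \right)} = -195 + P$
$- \frac{12673}{x{\left(-128,A{\left(-12 \right)} \right)}} + \frac{L}{-49271} = - \frac{12673}{-195 - 128} + \frac{3574}{42717 \left(-49271\right)} = - \frac{12673}{-323} + \frac{3574}{42717} \left(- \frac{1}{49271}\right) = \left(-12673\right) \left(- \frac{1}{323}\right) - \frac{3574}{2104709307} = \frac{667}{17} - \frac{3574}{2104709307} = \frac{1403841047011}{35780058219}$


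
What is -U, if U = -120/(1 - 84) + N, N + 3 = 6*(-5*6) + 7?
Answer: 14488/83 ≈ 174.55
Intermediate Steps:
N = -176 (N = -3 + (6*(-5*6) + 7) = -3 + (6*(-30) + 7) = -3 + (-180 + 7) = -3 - 173 = -176)
U = -14488/83 (U = -120/(1 - 84) - 176 = -120/(-83) - 176 = -1/83*(-120) - 176 = 120/83 - 176 = -14488/83 ≈ -174.55)
-U = -1*(-14488/83) = 14488/83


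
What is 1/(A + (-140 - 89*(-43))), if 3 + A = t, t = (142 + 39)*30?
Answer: 1/9114 ≈ 0.00010972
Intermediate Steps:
t = 5430 (t = 181*30 = 5430)
A = 5427 (A = -3 + 5430 = 5427)
1/(A + (-140 - 89*(-43))) = 1/(5427 + (-140 - 89*(-43))) = 1/(5427 + (-140 + 3827)) = 1/(5427 + 3687) = 1/9114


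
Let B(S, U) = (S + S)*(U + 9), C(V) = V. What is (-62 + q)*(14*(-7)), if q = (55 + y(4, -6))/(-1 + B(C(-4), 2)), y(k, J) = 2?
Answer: 546350/89 ≈ 6138.8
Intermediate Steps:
B(S, U) = 2*S*(9 + U) (B(S, U) = (2*S)*(9 + U) = 2*S*(9 + U))
q = -57/89 (q = (55 + 2)/(-1 + 2*(-4)*(9 + 2)) = 57/(-1 + 2*(-4)*11) = 57/(-1 - 88) = 57/(-89) = 57*(-1/89) = -57/89 ≈ -0.64045)
(-62 + q)*(14*(-7)) = (-62 - 57/89)*(14*(-7)) = -5575/89*(-98) = 546350/89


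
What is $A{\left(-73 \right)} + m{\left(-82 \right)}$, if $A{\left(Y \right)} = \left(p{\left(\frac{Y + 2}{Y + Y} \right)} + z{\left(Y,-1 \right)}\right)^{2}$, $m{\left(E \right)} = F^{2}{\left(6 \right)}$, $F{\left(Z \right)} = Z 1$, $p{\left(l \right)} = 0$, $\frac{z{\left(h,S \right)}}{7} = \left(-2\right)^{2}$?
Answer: $820$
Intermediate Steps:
$z{\left(h,S \right)} = 28$ ($z{\left(h,S \right)} = 7 \left(-2\right)^{2} = 7 \cdot 4 = 28$)
$F{\left(Z \right)} = Z$
$m{\left(E \right)} = 36$ ($m{\left(E \right)} = 6^{2} = 36$)
$A{\left(Y \right)} = 784$ ($A{\left(Y \right)} = \left(0 + 28\right)^{2} = 28^{2} = 784$)
$A{\left(-73 \right)} + m{\left(-82 \right)} = 784 + 36 = 820$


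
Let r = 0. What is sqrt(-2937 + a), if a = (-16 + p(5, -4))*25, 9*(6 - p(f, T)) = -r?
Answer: I*sqrt(3187) ≈ 56.453*I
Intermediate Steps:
p(f, T) = 6 (p(f, T) = 6 - (-1)*0/9 = 6 - 1/9*0 = 6 + 0 = 6)
a = -250 (a = (-16 + 6)*25 = -10*25 = -250)
sqrt(-2937 + a) = sqrt(-2937 - 250) = sqrt(-3187) = I*sqrt(3187)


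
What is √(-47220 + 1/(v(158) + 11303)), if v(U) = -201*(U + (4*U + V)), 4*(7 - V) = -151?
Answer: 4*I*√1156254328438693/625927 ≈ 217.3*I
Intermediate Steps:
V = 179/4 (V = 7 - ¼*(-151) = 7 + 151/4 = 179/4 ≈ 44.750)
v(U) = -35979/4 - 1005*U (v(U) = -201*(U + (4*U + 179/4)) = -201*(U + (179/4 + 4*U)) = -201*(179/4 + 5*U) = -35979/4 - 1005*U)
√(-47220 + 1/(v(158) + 11303)) = √(-47220 + 1/((-35979/4 - 1005*158) + 11303)) = √(-47220 + 1/((-35979/4 - 158790) + 11303)) = √(-47220 + 1/(-671139/4 + 11303)) = √(-47220 + 1/(-625927/4)) = √(-47220 - 4/625927) = √(-29556272944/625927) = 4*I*√1156254328438693/625927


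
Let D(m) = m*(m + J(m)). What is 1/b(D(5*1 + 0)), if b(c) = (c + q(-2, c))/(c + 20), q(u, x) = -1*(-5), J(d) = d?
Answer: 14/11 ≈ 1.2727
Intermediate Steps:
D(m) = 2*m² (D(m) = m*(m + m) = m*(2*m) = 2*m²)
q(u, x) = 5
b(c) = (5 + c)/(20 + c) (b(c) = (c + 5)/(c + 20) = (5 + c)/(20 + c))
1/b(D(5*1 + 0)) = 1/((5 + 2*(5*1 + 0)²)/(20 + 2*(5*1 + 0)²)) = 1/((5 + 2*(5 + 0)²)/(20 + 2*(5 + 0)²)) = 1/((5 + 2*5²)/(20 + 2*5²)) = 1/((5 + 2*25)/(20 + 2*25)) = 1/((5 + 50)/(20 + 50)) = 1/(55/70) = 1/((1/70)*55) = 1/(11/14) = 14/11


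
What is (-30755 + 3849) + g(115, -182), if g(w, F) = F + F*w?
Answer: -48018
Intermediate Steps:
(-30755 + 3849) + g(115, -182) = (-30755 + 3849) - 182*(1 + 115) = -26906 - 182*116 = -26906 - 21112 = -48018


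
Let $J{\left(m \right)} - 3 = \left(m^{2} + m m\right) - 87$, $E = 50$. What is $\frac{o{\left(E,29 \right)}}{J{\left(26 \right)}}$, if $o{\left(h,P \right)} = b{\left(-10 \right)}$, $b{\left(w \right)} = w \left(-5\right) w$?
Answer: $- \frac{125}{317} \approx -0.39432$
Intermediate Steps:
$J{\left(m \right)} = -84 + 2 m^{2}$ ($J{\left(m \right)} = 3 - \left(87 - m^{2} - m m\right) = 3 + \left(\left(m^{2} + m^{2}\right) - 87\right) = 3 + \left(2 m^{2} - 87\right) = 3 + \left(-87 + 2 m^{2}\right) = -84 + 2 m^{2}$)
$b{\left(w \right)} = - 5 w^{2}$ ($b{\left(w \right)} = - 5 w w = - 5 w^{2}$)
$o{\left(h,P \right)} = -500$ ($o{\left(h,P \right)} = - 5 \left(-10\right)^{2} = \left(-5\right) 100 = -500$)
$\frac{o{\left(E,29 \right)}}{J{\left(26 \right)}} = - \frac{500}{-84 + 2 \cdot 26^{2}} = - \frac{500}{-84 + 2 \cdot 676} = - \frac{500}{-84 + 1352} = - \frac{500}{1268} = \left(-500\right) \frac{1}{1268} = - \frac{125}{317}$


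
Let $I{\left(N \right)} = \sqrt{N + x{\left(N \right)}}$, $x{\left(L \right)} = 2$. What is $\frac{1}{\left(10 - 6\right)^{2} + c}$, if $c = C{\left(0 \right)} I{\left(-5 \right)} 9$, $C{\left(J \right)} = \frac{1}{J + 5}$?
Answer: $\frac{400}{6643} - \frac{45 i \sqrt{3}}{6643} \approx 0.060214 - 0.011733 i$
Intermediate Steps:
$C{\left(J \right)} = \frac{1}{5 + J}$
$I{\left(N \right)} = \sqrt{2 + N}$ ($I{\left(N \right)} = \sqrt{N + 2} = \sqrt{2 + N}$)
$c = \frac{9 i \sqrt{3}}{5}$ ($c = \frac{\sqrt{2 - 5}}{5 + 0} \cdot 9 = \frac{\sqrt{-3}}{5} \cdot 9 = \frac{i \sqrt{3}}{5} \cdot 9 = \frac{9 i \sqrt{3}}{5} \approx 3.1177 i$)
$\frac{1}{\left(10 - 6\right)^{2} + c} = \frac{1}{\left(10 - 6\right)^{2} + \frac{9 i \sqrt{3}}{5}} = \frac{1}{4^{2} + \frac{9 i \sqrt{3}}{5}} = \frac{1}{16 + \frac{9 i \sqrt{3}}{5}}$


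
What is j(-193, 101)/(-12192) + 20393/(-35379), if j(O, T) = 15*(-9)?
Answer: -81285097/143780256 ≈ -0.56534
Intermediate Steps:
j(O, T) = -135
j(-193, 101)/(-12192) + 20393/(-35379) = -135/(-12192) + 20393/(-35379) = -135*(-1/12192) + 20393*(-1/35379) = 45/4064 - 20393/35379 = -81285097/143780256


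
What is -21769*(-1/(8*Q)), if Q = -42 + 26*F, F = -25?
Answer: -21769/5536 ≈ -3.9323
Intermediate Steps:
Q = -692 (Q = -42 + 26*(-25) = -42 - 650 = -692)
-21769*(-1/(8*Q)) = -21769/((-8*(-692))) = -21769/5536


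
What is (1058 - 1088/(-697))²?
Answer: 1887207364/1681 ≈ 1.1227e+6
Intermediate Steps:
(1058 - 1088/(-697))² = (1058 - 1088*(-1/697))² = (1058 + 64/41)² = (43442/41)² = 1887207364/1681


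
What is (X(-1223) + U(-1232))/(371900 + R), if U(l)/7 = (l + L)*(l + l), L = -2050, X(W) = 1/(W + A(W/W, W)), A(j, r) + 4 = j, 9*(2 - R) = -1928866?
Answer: 624611965815/6468356384 ≈ 96.564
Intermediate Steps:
R = 1928884/9 (R = 2 - ⅑*(-1928866) = 2 + 1928866/9 = 1928884/9 ≈ 2.1432e+5)
A(j, r) = -4 + j
X(W) = 1/(-3 + W) (X(W) = 1/(W + (-4 + W/W)) = 1/(W + (-4 + 1)) = 1/(W - 3) = 1/(-3 + W))
U(l) = 14*l*(-2050 + l) (U(l) = 7*((l - 2050)*(l + l)) = 7*((-2050 + l)*(2*l)) = 7*(2*l*(-2050 + l)) = 14*l*(-2050 + l))
(X(-1223) + U(-1232))/(371900 + R) = (1/(-3 - 1223) + 14*(-1232)*(-2050 - 1232))/(371900 + 1928884/9) = (1/(-1226) + 14*(-1232)*(-3282))/(5275984/9) = (-1/1226 + 56607936)*(9/5275984) = (69401329535/1226)*(9/5275984) = 624611965815/6468356384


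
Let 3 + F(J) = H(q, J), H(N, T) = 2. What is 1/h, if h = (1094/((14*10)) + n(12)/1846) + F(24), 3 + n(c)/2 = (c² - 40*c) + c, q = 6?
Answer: 64610/417381 ≈ 0.15480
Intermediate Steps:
n(c) = -6 - 78*c + 2*c² (n(c) = -6 + 2*((c² - 40*c) + c) = -6 + 2*(c² - 39*c) = -6 + (-78*c + 2*c²) = -6 - 78*c + 2*c²)
F(J) = -1 (F(J) = -3 + 2 = -1)
h = 417381/64610 (h = (1094/((14*10)) + (-6 - 78*12 + 2*12²)/1846) - 1 = (1094/140 + (-6 - 936 + 2*144)*(1/1846)) - 1 = (1094*(1/140) + (-6 - 936 + 288)*(1/1846)) - 1 = (547/70 - 654*1/1846) - 1 = (547/70 - 327/923) - 1 = 481991/64610 - 1 = 417381/64610 ≈ 6.4600)
1/h = 1/(417381/64610) = 64610/417381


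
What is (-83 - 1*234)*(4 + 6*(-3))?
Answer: 4438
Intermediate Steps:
(-83 - 1*234)*(4 + 6*(-3)) = (-83 - 234)*(4 - 18) = -317*(-14) = 4438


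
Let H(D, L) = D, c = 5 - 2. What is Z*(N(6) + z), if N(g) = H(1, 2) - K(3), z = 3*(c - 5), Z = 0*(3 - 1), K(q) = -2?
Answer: 0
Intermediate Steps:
c = 3
Z = 0 (Z = 0*2 = 0)
z = -6 (z = 3*(3 - 5) = 3*(-2) = -6)
N(g) = 3 (N(g) = 1 - 1*(-2) = 1 + 2 = 3)
Z*(N(6) + z) = 0*(3 - 6) = 0*(-3) = 0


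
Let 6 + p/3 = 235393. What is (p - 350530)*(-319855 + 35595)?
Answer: -101091668060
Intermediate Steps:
p = 706161 (p = -18 + 3*235393 = -18 + 706179 = 706161)
(p - 350530)*(-319855 + 35595) = (706161 - 350530)*(-319855 + 35595) = 355631*(-284260) = -101091668060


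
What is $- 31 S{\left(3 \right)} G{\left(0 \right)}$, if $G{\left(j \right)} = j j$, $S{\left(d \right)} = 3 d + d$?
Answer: $0$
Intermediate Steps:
$S{\left(d \right)} = 4 d$
$G{\left(j \right)} = j^{2}$
$- 31 S{\left(3 \right)} G{\left(0 \right)} = - 31 \cdot 4 \cdot 3 \cdot 0^{2} = \left(-31\right) 12 \cdot 0 = \left(-372\right) 0 = 0$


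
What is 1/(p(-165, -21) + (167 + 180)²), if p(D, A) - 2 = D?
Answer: 1/120246 ≈ 8.3163e-6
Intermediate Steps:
p(D, A) = 2 + D
1/(p(-165, -21) + (167 + 180)²) = 1/((2 - 165) + (167 + 180)²) = 1/(-163 + 347²) = 1/(-163 + 120409) = 1/120246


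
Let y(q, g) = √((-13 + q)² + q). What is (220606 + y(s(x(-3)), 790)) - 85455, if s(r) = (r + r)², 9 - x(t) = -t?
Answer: 135151 + √17305 ≈ 1.3528e+5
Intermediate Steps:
x(t) = 9 + t (x(t) = 9 - (-1)*t = 9 + t)
s(r) = 4*r² (s(r) = (2*r)² = 4*r²)
y(q, g) = √(q + (-13 + q)²)
(220606 + y(s(x(-3)), 790)) - 85455 = (220606 + √(4*(9 - 3)² + (-13 + 4*(9 - 3)²)²)) - 85455 = (220606 + √(4*6² + (-13 + 4*6²)²)) - 85455 = (220606 + √(4*36 + (-13 + 4*36)²)) - 85455 = (220606 + √(144 + (-13 + 144)²)) - 85455 = (220606 + √(144 + 131²)) - 85455 = (220606 + √(144 + 17161)) - 85455 = (220606 + √17305) - 85455 = 135151 + √17305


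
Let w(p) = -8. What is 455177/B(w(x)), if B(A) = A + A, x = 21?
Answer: -455177/16 ≈ -28449.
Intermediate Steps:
B(A) = 2*A
455177/B(w(x)) = 455177/((2*(-8))) = 455177/(-16) = 455177*(-1/16) = -455177/16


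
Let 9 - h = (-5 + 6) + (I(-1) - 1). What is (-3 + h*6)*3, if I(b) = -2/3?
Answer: 165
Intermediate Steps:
I(b) = -⅔ (I(b) = -2*⅓ = -⅔)
h = 29/3 (h = 9 - ((-5 + 6) + (-⅔ - 1)) = 9 - (1 - 5/3) = 9 - 1*(-⅔) = 9 + ⅔ = 29/3 ≈ 9.6667)
(-3 + h*6)*3 = (-3 + (29/3)*6)*3 = (-3 + 58)*3 = 55*3 = 165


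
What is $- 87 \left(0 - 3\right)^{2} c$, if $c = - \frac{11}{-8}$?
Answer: $- \frac{8613}{8} \approx -1076.6$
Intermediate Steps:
$c = \frac{11}{8}$ ($c = - \frac{11 \left(-1\right)}{8} = \left(-1\right) \left(- \frac{11}{8}\right) = \frac{11}{8} \approx 1.375$)
$- 87 \left(0 - 3\right)^{2} c = - 87 \left(0 - 3\right)^{2} \cdot \frac{11}{8} = - 87 \left(-3\right)^{2} \cdot \frac{11}{8} = \left(-87\right) 9 \cdot \frac{11}{8} = \left(-783\right) \frac{11}{8} = - \frac{8613}{8}$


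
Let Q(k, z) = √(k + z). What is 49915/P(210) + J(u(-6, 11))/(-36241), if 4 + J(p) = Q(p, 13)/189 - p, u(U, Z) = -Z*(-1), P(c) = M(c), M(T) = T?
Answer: 361794533/1522122 - 2*√6/6849549 ≈ 237.69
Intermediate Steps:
P(c) = c
u(U, Z) = Z
J(p) = -4 - p + √(13 + p)/189 (J(p) = -4 + (√(p + 13)/189 - p) = -4 + (√(13 + p)*(1/189) - p) = -4 + (√(13 + p)/189 - p) = -4 + (-p + √(13 + p)/189) = -4 - p + √(13 + p)/189)
49915/P(210) + J(u(-6, 11))/(-36241) = 49915/210 + (-4 - 1*11 + √(13 + 11)/189)/(-36241) = 49915*(1/210) + (-4 - 11 + √24/189)*(-1/36241) = 9983/42 + (-4 - 11 + (2*√6)/189)*(-1/36241) = 9983/42 + (-4 - 11 + 2*√6/189)*(-1/36241) = 9983/42 + (-15 + 2*√6/189)*(-1/36241) = 9983/42 + (15/36241 - 2*√6/6849549) = 361794533/1522122 - 2*√6/6849549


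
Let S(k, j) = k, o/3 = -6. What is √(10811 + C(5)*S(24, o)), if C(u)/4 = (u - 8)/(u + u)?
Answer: 13*√1595/5 ≈ 103.84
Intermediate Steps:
o = -18 (o = 3*(-6) = -18)
C(u) = 2*(-8 + u)/u (C(u) = 4*((u - 8)/(u + u)) = 4*((-8 + u)/((2*u))) = 4*((-8 + u)*(1/(2*u))) = 4*((-8 + u)/(2*u)) = 2*(-8 + u)/u)
√(10811 + C(5)*S(24, o)) = √(10811 + (2 - 16/5)*24) = √(10811 - 6/5*24) = √(10811 - 144/5) = √(53911/5) = 13*√1595/5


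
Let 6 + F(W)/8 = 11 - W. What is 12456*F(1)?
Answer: 398592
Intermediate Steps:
F(W) = 40 - 8*W (F(W) = -48 + 8*(11 - W) = -48 + (88 - 8*W) = 40 - 8*W)
12456*F(1) = 12456*(40 - 8*1) = 12456*(40 - 8) = 12456*32 = 398592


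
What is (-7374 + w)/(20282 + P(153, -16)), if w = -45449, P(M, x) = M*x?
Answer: -52823/17834 ≈ -2.9619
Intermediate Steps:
(-7374 + w)/(20282 + P(153, -16)) = (-7374 - 45449)/(20282 + 153*(-16)) = -52823/(20282 - 2448) = -52823/17834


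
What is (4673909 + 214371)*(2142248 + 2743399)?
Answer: 23882410517160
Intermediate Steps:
(4673909 + 214371)*(2142248 + 2743399) = 4888280*4885647 = 23882410517160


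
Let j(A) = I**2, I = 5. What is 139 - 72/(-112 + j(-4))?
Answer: 4055/29 ≈ 139.83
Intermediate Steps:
j(A) = 25 (j(A) = 5**2 = 25)
139 - 72/(-112 + j(-4)) = 139 - 72/(-112 + 25) = 139 - 72/(-87) = 139 - 1/87*(-72) = 139 + 24/29 = 4055/29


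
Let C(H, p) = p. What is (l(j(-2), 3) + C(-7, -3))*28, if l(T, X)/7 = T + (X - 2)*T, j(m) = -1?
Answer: -476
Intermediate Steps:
l(T, X) = 7*T + 7*T*(-2 + X) (l(T, X) = 7*(T + (X - 2)*T) = 7*(T + (-2 + X)*T) = 7*(T + T*(-2 + X)) = 7*T + 7*T*(-2 + X))
(l(j(-2), 3) + C(-7, -3))*28 = (7*(-1)*(-1 + 3) - 3)*28 = (7*(-1)*2 - 3)*28 = (-14 - 3)*28 = -17*28 = -476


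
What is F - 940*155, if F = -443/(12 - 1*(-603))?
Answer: -89605943/615 ≈ -1.4570e+5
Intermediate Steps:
F = -443/615 (F = -443/(12 + 603) = -443/615 ≈ -0.72033)
F - 940*155 = -443/615 - 940*155 = -443/615 - 145700 = -89605943/615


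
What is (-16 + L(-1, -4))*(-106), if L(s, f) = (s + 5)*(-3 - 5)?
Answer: 5088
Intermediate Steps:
L(s, f) = -40 - 8*s (L(s, f) = (5 + s)*(-8) = -40 - 8*s)
(-16 + L(-1, -4))*(-106) = (-16 + (-40 - 8*(-1)))*(-106) = (-16 + (-40 + 8))*(-106) = (-16 - 32)*(-106) = -48*(-106) = 5088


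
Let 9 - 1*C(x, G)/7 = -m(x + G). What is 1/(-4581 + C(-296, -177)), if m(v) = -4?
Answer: -1/4546 ≈ -0.00021997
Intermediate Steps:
C(x, G) = 35 (C(x, G) = 63 - (-7)*(-4) = 63 - 7*4 = 63 - 28 = 35)
1/(-4581 + C(-296, -177)) = 1/(-4581 + 35) = 1/(-4546) = -1/4546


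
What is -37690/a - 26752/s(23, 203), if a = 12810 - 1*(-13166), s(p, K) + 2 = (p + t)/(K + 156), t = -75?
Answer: 5669173897/454580 ≈ 12471.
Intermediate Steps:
s(p, K) = -2 + (-75 + p)/(156 + K) (s(p, K) = -2 + (p - 75)/(K + 156) = -2 + (-75 + p)/(156 + K))
a = 25976 (a = 12810 + 13166 = 25976)
-37690/a - 26752/s(23, 203) = -37690/25976 - 26752*(156 + 203)/(-387 + 23 - 2*203) = -37690*1/25976 - 26752*359/(-387 + 23 - 406) = -18845/12988 - 26752/((1/359)*(-770)) = -18845/12988 - 26752/(-770/359) = -18845/12988 - 26752*(-359/770) = -18845/12988 + 436544/35 = 5669173897/454580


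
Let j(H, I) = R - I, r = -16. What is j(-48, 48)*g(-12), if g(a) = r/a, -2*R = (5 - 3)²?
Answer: -200/3 ≈ -66.667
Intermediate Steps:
R = -2 (R = -(5 - 3)²/2 = -½*2² = -½*4 = -2)
j(H, I) = -2 - I
g(a) = -16/a
j(-48, 48)*g(-12) = (-2 - 1*48)*(-16/(-12)) = (-2 - 48)*(-16*(-1/12)) = -50*4/3 = -200/3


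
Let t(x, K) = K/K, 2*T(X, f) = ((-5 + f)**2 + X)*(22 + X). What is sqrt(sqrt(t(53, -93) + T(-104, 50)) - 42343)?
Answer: sqrt(-42343 + 2*I*sqrt(19690)) ≈ 0.6819 + 205.78*I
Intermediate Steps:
T(X, f) = (22 + X)*(X + (-5 + f)**2)/2 (T(X, f) = (((-5 + f)**2 + X)*(22 + X))/2 = ((X + (-5 + f)**2)*(22 + X))/2 = ((22 + X)*(X + (-5 + f)**2))/2 = (22 + X)*(X + (-5 + f)**2)/2)
t(x, K) = 1
sqrt(sqrt(t(53, -93) + T(-104, 50)) - 42343) = sqrt(sqrt(1 + ((1/2)*(-104)**2 + 11*(-104) + 11*(-5 + 50)**2 + (1/2)*(-104)*(-5 + 50)**2)) - 42343) = sqrt(sqrt(1 + ((1/2)*10816 - 1144 + 11*45**2 + (1/2)*(-104)*45**2)) - 42343) = sqrt(sqrt(1 + (5408 - 1144 + 11*2025 + (1/2)*(-104)*2025)) - 42343) = sqrt(sqrt(1 + (5408 - 1144 + 22275 - 105300)) - 42343) = sqrt(sqrt(1 - 78761) - 42343) = sqrt(sqrt(-78760) - 42343) = sqrt(2*I*sqrt(19690) - 42343) = sqrt(-42343 + 2*I*sqrt(19690))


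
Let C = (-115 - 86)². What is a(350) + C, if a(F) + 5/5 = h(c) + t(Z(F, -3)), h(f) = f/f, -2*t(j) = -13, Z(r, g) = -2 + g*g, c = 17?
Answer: 80815/2 ≈ 40408.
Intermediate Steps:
Z(r, g) = -2 + g²
t(j) = 13/2 (t(j) = -½*(-13) = 13/2)
C = 40401 (C = (-201)² = 40401)
h(f) = 1
a(F) = 13/2 (a(F) = -1 + (1 + 13/2) = -1 + 15/2 = 13/2)
a(350) + C = 13/2 + 40401 = 80815/2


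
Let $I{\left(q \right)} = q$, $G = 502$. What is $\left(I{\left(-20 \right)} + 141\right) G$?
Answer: $60742$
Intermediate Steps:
$\left(I{\left(-20 \right)} + 141\right) G = \left(-20 + 141\right) 502 = 121 \cdot 502 = 60742$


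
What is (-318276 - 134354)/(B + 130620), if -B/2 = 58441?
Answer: -226315/6869 ≈ -32.947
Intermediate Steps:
B = -116882 (B = -2*58441 = -116882)
(-318276 - 134354)/(B + 130620) = (-318276 - 134354)/(-116882 + 130620) = -452630/13738 = -452630*1/13738 = -226315/6869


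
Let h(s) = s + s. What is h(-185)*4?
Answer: -1480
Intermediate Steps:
h(s) = 2*s
h(-185)*4 = (2*(-185))*4 = -370*4 = -1480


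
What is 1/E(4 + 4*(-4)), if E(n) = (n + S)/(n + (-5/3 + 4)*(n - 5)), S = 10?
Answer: 155/6 ≈ 25.833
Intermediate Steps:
E(n) = (10 + n)/(-35/3 + 10*n/3) (E(n) = (n + 10)/(n + (-5/3 + 4)*(n - 5)) = (10 + n)/(n + (-5*⅓ + 4)*(-5 + n)) = (10 + n)/(n + (-5/3 + 4)*(-5 + n)) = (10 + n)/(n + 7*(-5 + n)/3) = (10 + n)/(n + (-35/3 + 7*n/3)) = (10 + n)/(-35/3 + 10*n/3))
1/E(4 + 4*(-4)) = 1/(3*(10 + (4 + 4*(-4)))/(5*(-7 + 2*(4 + 4*(-4))))) = 1/(3*(10 + (4 - 16))/(5*(-7 + 2*(4 - 16)))) = 1/(3*(10 - 12)/(5*(-7 + 2*(-12)))) = 1/((⅗)*(-2)/(-7 - 24)) = 1/((⅗)*(-2)/(-31)) = 1/((⅗)*(-1/31)*(-2)) = 1/(6/155) = 155/6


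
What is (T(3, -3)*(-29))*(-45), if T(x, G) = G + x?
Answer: 0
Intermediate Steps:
(T(3, -3)*(-29))*(-45) = ((-3 + 3)*(-29))*(-45) = (0*(-29))*(-45) = 0*(-45) = 0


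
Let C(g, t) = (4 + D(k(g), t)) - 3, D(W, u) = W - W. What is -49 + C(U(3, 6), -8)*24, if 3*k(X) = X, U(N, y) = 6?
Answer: -25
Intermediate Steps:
k(X) = X/3
D(W, u) = 0
C(g, t) = 1 (C(g, t) = (4 + 0) - 3 = 4 - 3 = 1)
-49 + C(U(3, 6), -8)*24 = -49 + 1*24 = -49 + 24 = -25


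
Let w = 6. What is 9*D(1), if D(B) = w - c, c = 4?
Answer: 18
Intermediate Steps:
D(B) = 2 (D(B) = 6 - 1*4 = 6 - 4 = 2)
9*D(1) = 9*2 = 18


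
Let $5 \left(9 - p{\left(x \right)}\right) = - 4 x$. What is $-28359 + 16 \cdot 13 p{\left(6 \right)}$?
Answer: $- \frac{127443}{5} \approx -25489.0$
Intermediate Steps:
$p{\left(x \right)} = 9 + \frac{4 x}{5}$ ($p{\left(x \right)} = 9 - \frac{\left(-4\right) x}{5} = 9 + \frac{4 x}{5}$)
$-28359 + 16 \cdot 13 p{\left(6 \right)} = -28359 + 16 \cdot 13 \left(9 + \frac{4}{5} \cdot 6\right) = -28359 + 208 \left(9 + \frac{24}{5}\right) = -28359 + 208 \cdot \frac{69}{5} = -28359 + \frac{14352}{5} = - \frac{127443}{5}$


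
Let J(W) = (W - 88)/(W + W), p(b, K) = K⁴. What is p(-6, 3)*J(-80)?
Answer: 1701/20 ≈ 85.050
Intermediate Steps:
J(W) = (-88 + W)/(2*W) (J(W) = (-88 + W)/((2*W)) = (-88 + W)*(1/(2*W)) = (-88 + W)/(2*W))
p(-6, 3)*J(-80) = 3⁴*((½)*(-88 - 80)/(-80)) = 81*((½)*(-1/80)*(-168)) = 81*(21/20) = 1701/20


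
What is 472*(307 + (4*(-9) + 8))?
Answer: 131688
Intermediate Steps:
472*(307 + (4*(-9) + 8)) = 472*(307 + (-36 + 8)) = 472*(307 - 28) = 472*279 = 131688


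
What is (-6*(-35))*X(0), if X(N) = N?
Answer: 0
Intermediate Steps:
(-6*(-35))*X(0) = -6*(-35)*0 = 210*0 = 0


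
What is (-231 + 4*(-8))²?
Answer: 69169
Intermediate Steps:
(-231 + 4*(-8))² = (-231 - 32)² = (-263)² = 69169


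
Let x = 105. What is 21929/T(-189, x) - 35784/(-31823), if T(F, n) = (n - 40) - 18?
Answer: 699528415/1495681 ≈ 467.70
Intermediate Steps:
T(F, n) = -58 + n (T(F, n) = (-40 + n) - 18 = -58 + n)
21929/T(-189, x) - 35784/(-31823) = 21929/(-58 + 105) - 35784/(-31823) = 21929/47 - 35784*(-1/31823) = 21929*(1/47) + 35784/31823 = 21929/47 + 35784/31823 = 699528415/1495681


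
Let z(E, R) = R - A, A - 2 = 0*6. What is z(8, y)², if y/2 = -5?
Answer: 144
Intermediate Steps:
y = -10 (y = 2*(-5) = -10)
A = 2 (A = 2 + 0*6 = 2 + 0 = 2)
z(E, R) = -2 + R (z(E, R) = R - 1*2 = R - 2 = -2 + R)
z(8, y)² = (-2 - 10)² = (-12)² = 144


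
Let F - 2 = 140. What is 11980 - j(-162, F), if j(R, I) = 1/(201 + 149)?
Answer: 4192999/350 ≈ 11980.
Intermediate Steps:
F = 142 (F = 2 + 140 = 142)
j(R, I) = 1/350
11980 - j(-162, F) = 11980 - 1*1/350 = 11980 - 1/350 = 4192999/350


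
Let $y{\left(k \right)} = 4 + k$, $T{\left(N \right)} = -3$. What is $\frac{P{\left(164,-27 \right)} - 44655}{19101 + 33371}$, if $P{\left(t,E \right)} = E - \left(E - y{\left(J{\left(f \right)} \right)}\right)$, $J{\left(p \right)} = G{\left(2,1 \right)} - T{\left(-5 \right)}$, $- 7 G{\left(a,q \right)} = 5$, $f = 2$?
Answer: $- \frac{312541}{367304} \approx -0.85091$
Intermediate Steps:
$G{\left(a,q \right)} = - \frac{5}{7}$ ($G{\left(a,q \right)} = \left(- \frac{1}{7}\right) 5 = - \frac{5}{7}$)
$J{\left(p \right)} = \frac{16}{7}$ ($J{\left(p \right)} = - \frac{5}{7} - -3 = - \frac{5}{7} + 3 = \frac{16}{7}$)
$P{\left(t,E \right)} = \frac{44}{7}$ ($P{\left(t,E \right)} = E - \left(- \frac{44}{7} + E\right) = \frac{44}{7}$)
$\frac{P{\left(164,-27 \right)} - 44655}{19101 + 33371} = \frac{\frac{44}{7} - 44655}{19101 + 33371} = - \frac{312541}{7 \cdot 52472} = \left(- \frac{312541}{7}\right) \frac{1}{52472} = - \frac{312541}{367304}$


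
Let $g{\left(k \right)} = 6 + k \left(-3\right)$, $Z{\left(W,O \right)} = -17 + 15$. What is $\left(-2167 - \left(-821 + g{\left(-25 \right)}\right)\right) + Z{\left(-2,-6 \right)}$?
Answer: $-1429$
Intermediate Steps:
$Z{\left(W,O \right)} = -2$
$g{\left(k \right)} = 6 - 3 k$
$\left(-2167 - \left(-821 + g{\left(-25 \right)}\right)\right) + Z{\left(-2,-6 \right)} = \left(-2167 + \left(821 - \left(6 - -75\right)\right)\right) - 2 = \left(-2167 + \left(821 - \left(6 + 75\right)\right)\right) - 2 = \left(-2167 + \left(821 - 81\right)\right) - 2 = \left(-2167 + 740\right) - 2 = -1427 - 2 = -1429$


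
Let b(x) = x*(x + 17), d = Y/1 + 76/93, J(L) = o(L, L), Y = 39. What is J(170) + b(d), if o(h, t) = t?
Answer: 21036982/8649 ≈ 2432.3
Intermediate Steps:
J(L) = L
d = 3703/93 (d = 39/1 + 76/93 = 39*1 + 76*(1/93) = 39 + 76/93 = 3703/93 ≈ 39.817)
b(x) = x*(17 + x)
J(170) + b(d) = 170 + 3703*(17 + 3703/93)/93 = 170 + (3703/93)*(5284/93) = 170 + 19566652/8649 = 21036982/8649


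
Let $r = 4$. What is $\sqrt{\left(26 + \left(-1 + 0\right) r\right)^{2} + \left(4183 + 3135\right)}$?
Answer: $\sqrt{7802} \approx 88.329$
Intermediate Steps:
$\sqrt{\left(26 + \left(-1 + 0\right) r\right)^{2} + \left(4183 + 3135\right)} = \sqrt{\left(26 + \left(-1 + 0\right) 4\right)^{2} + \left(4183 + 3135\right)} = \sqrt{\left(26 - 4\right)^{2} + 7318} = \sqrt{22^{2} + 7318} = \sqrt{484 + 7318} = \sqrt{7802}$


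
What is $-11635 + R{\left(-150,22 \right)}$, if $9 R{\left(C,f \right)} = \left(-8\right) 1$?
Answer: $- \frac{104723}{9} \approx -11636.0$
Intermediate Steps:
$R{\left(C,f \right)} = - \frac{8}{9}$ ($R{\left(C,f \right)} = \frac{\left(-8\right) 1}{9} = \frac{1}{9} \left(-8\right) = - \frac{8}{9}$)
$-11635 + R{\left(-150,22 \right)} = -11635 - \frac{8}{9} = - \frac{104723}{9}$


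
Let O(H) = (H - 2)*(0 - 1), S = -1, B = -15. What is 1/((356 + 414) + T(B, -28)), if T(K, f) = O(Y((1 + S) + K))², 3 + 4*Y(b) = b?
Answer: 4/3249 ≈ 0.0012311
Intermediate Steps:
Y(b) = -¾ + b/4
O(H) = 2 - H (O(H) = (-2 + H)*(-1) = 2 - H)
T(K, f) = (11/4 - K/4)² (T(K, f) = (2 - (-¾ + ((1 - 1) + K)/4))² = (2 - (-¾ + (0 + K)/4))² = (2 - (-¾ + K/4))² = (2 + (¾ - K/4))² = (11/4 - K/4)²)
1/((356 + 414) + T(B, -28)) = 1/((356 + 414) + (-11 - 15)²/16) = 1/(770 + (1/16)*(-26)²) = 1/(770 + (1/16)*676) = 1/(770 + 169/4) = 1/(3249/4) = 4/3249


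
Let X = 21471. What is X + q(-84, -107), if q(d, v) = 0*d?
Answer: 21471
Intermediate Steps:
q(d, v) = 0
X + q(-84, -107) = 21471 + 0 = 21471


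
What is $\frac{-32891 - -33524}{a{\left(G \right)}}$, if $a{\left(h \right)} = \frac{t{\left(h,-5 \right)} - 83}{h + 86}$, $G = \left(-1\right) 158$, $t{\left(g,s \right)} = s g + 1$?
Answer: $- \frac{3798}{59} \approx -64.373$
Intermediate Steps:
$t{\left(g,s \right)} = 1 + g s$ ($t{\left(g,s \right)} = g s + 1 = 1 + g s$)
$G = -158$
$a{\left(h \right)} = \frac{-82 - 5 h}{86 + h}$ ($a{\left(h \right)} = \frac{\left(1 + h \left(-5\right)\right) - 83}{h + 86} = \frac{\left(1 - 5 h\right) - 83}{86 + h} = \frac{-82 - 5 h}{86 + h}$)
$\frac{-32891 - -33524}{a{\left(G \right)}} = \frac{-32891 - -33524}{\frac{1}{86 - 158} \left(-82 - -790\right)} = \frac{-32891 + 33524}{\frac{1}{-72} \left(-82 + 790\right)} = \frac{633}{\left(- \frac{1}{72}\right) 708} = \frac{633}{- \frac{59}{6}} = 633 \left(- \frac{6}{59}\right) = - \frac{3798}{59}$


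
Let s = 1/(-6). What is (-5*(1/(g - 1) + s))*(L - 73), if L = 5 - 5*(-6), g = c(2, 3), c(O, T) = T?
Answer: 190/3 ≈ 63.333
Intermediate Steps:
g = 3
L = 35 (L = 5 + 30 = 35)
s = -1/6 ≈ -0.16667
(-5*(1/(g - 1) + s))*(L - 73) = (-5*(1/(3 - 1) - 1/6))*(35 - 73) = -5*(1/2 - 1/6)*(-38) = -5*1/3*(-38) = -5/3*(-38) = 190/3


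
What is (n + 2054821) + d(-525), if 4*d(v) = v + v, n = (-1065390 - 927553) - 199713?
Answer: -276195/2 ≈ -1.3810e+5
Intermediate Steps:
n = -2192656 (n = -1992943 - 199713 = -2192656)
d(v) = v/2 (d(v) = (v + v)/4 = (2*v)/4 = v/2)
(n + 2054821) + d(-525) = (-2192656 + 2054821) + (½)*(-525) = -137835 - 525/2 = -276195/2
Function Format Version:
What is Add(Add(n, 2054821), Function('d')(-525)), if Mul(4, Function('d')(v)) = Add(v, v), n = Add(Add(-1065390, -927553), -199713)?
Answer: Rational(-276195, 2) ≈ -1.3810e+5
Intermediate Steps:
n = -2192656 (n = Add(-1992943, -199713) = -2192656)
Function('d')(v) = Mul(Rational(1, 2), v) (Function('d')(v) = Mul(Rational(1, 4), Add(v, v)) = Mul(Rational(1, 4), Mul(2, v)) = Mul(Rational(1, 2), v))
Add(Add(n, 2054821), Function('d')(-525)) = Add(Add(-2192656, 2054821), Mul(Rational(1, 2), -525)) = Add(-137835, Rational(-525, 2)) = Rational(-276195, 2)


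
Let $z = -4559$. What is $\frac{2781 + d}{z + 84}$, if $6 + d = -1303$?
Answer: $- \frac{1472}{4475} \approx -0.32894$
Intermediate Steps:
$d = -1309$ ($d = -6 - 1303 = -1309$)
$\frac{2781 + d}{z + 84} = \frac{2781 - 1309}{-4559 + 84} = \frac{1472}{-4475} = 1472 \left(- \frac{1}{4475}\right) = - \frac{1472}{4475}$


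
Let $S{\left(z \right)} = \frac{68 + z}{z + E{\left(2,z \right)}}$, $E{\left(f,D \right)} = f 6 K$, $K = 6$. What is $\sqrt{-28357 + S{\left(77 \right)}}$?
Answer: $\frac{2 i \sqrt{157383038}}{149} \approx 168.39 i$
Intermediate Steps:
$E{\left(f,D \right)} = 36 f$ ($E{\left(f,D \right)} = f 6 \cdot 6 = 6 f 6 = 36 f$)
$S{\left(z \right)} = \frac{68 + z}{72 + z}$ ($S{\left(z \right)} = \frac{68 + z}{z + 36 \cdot 2} = \frac{68 + z}{z + 72} = \frac{68 + z}{72 + z}$)
$\sqrt{-28357 + S{\left(77 \right)}} = \sqrt{-28357 + \frac{68 + 77}{72 + 77}} = \sqrt{-28357 + \frac{1}{149} \cdot 145} = \sqrt{-28357 + \frac{145}{149}} = \sqrt{- \frac{4225048}{149}} = \frac{2 i \sqrt{157383038}}{149}$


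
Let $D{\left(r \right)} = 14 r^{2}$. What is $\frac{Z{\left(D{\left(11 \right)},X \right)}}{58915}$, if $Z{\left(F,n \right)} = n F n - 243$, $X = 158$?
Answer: $\frac{42288773}{58915} \approx 717.79$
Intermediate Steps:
$Z{\left(F,n \right)} = -243 + F n^{2}$ ($Z{\left(F,n \right)} = F n n - 243 = F n^{2} - 243 = -243 + F n^{2}$)
$\frac{Z{\left(D{\left(11 \right)},X \right)}}{58915} = \frac{-243 + 14 \cdot 11^{2} \cdot 158^{2}}{58915} = \left(-243 + 14 \cdot 121 \cdot 24964\right) \frac{1}{58915} = \left(-243 + 1694 \cdot 24964\right) \frac{1}{58915} = \left(-243 + 42289016\right) \frac{1}{58915} = 42288773 \cdot \frac{1}{58915} = \frac{42288773}{58915}$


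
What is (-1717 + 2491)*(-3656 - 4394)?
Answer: -6230700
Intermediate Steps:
(-1717 + 2491)*(-3656 - 4394) = 774*(-8050) = -6230700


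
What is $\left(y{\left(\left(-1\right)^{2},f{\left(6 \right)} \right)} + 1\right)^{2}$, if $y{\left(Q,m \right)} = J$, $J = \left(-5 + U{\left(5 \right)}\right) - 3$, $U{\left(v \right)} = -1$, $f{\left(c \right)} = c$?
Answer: $64$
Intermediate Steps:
$J = -9$ ($J = \left(-5 - 1\right) - 3 = -6 - 3 = -9$)
$y{\left(Q,m \right)} = -9$
$\left(y{\left(\left(-1\right)^{2},f{\left(6 \right)} \right)} + 1\right)^{2} = \left(-9 + 1\right)^{2} = \left(-8\right)^{2} = 64$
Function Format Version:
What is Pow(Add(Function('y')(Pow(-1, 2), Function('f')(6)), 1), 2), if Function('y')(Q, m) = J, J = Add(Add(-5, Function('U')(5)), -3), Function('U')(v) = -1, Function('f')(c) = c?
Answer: 64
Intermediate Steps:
J = -9 (J = Add(Add(-5, -1), -3) = Add(-6, -3) = -9)
Function('y')(Q, m) = -9
Pow(Add(Function('y')(Pow(-1, 2), Function('f')(6)), 1), 2) = Pow(Add(-9, 1), 2) = Pow(-8, 2) = 64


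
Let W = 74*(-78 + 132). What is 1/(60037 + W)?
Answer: 1/64033 ≈ 1.5617e-5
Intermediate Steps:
W = 3996 (W = 74*54 = 3996)
1/(60037 + W) = 1/(60037 + 3996) = 1/64033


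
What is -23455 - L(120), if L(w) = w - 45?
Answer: -23530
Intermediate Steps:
L(w) = -45 + w
-23455 - L(120) = -23455 - (-45 + 120) = -23455 - 1*75 = -23455 - 75 = -23530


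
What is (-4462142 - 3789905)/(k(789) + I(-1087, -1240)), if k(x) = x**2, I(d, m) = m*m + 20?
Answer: -8252047/2160141 ≈ -3.8201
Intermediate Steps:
I(d, m) = 20 + m**2 (I(d, m) = m**2 + 20 = 20 + m**2)
(-4462142 - 3789905)/(k(789) + I(-1087, -1240)) = (-4462142 - 3789905)/(789**2 + (20 + (-1240)**2)) = -8252047/(622521 + (20 + 1537600)) = -8252047/(622521 + 1537620) = -8252047/2160141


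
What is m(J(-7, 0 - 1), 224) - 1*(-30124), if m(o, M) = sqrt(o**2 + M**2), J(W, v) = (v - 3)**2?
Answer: 30124 + 16*sqrt(197) ≈ 30349.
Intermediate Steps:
J(W, v) = (-3 + v)**2
m(o, M) = sqrt(M**2 + o**2)
m(J(-7, 0 - 1), 224) - 1*(-30124) = sqrt(224**2 + ((-3 + (0 - 1))**2)**2) - 1*(-30124) = sqrt(50176 + ((-3 - 1)**2)**2) + 30124 = sqrt(50176 + ((-4)**2)**2) + 30124 = sqrt(50176 + 16**2) + 30124 = sqrt(50176 + 256) + 30124 = sqrt(50432) + 30124 = 16*sqrt(197) + 30124 = 30124 + 16*sqrt(197)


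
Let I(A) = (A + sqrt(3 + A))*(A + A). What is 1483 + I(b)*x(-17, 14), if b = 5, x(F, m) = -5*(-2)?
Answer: 1983 + 200*sqrt(2) ≈ 2265.8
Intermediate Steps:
x(F, m) = 10
I(A) = 2*A*(A + sqrt(3 + A)) (I(A) = (A + sqrt(3 + A))*(2*A) = 2*A*(A + sqrt(3 + A)))
1483 + I(b)*x(-17, 14) = 1483 + (2*5*(5 + sqrt(3 + 5)))*10 = 1483 + (2*5*(5 + sqrt(8)))*10 = 1483 + (2*5*(5 + 2*sqrt(2)))*10 = 1483 + (50 + 20*sqrt(2))*10 = 1483 + (500 + 200*sqrt(2)) = 1983 + 200*sqrt(2)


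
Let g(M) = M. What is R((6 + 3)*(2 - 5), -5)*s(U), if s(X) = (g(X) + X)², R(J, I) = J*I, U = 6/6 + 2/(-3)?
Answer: 60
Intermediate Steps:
U = ⅓ (U = 6*(⅙) + 2*(-⅓) = 1 - ⅔ = ⅓ ≈ 0.33333)
R(J, I) = I*J
s(X) = 4*X² (s(X) = (X + X)² = (2*X)² = 4*X²)
R((6 + 3)*(2 - 5), -5)*s(U) = (-5*(6 + 3)*(2 - 5))*(4*(⅓)²) = (-45*(-3))*(4*(⅑)) = -5*(-27)*(4/9) = 135*(4/9) = 60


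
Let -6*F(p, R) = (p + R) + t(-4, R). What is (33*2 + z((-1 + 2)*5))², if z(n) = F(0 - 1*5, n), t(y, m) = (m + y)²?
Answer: 156025/36 ≈ 4334.0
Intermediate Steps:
F(p, R) = -R/6 - p/6 - (-4 + R)²/6 (F(p, R) = -((p + R) + (R - 4)²)/6 = -((R + p) + (-4 + R)²)/6 = -(R + p + (-4 + R)²)/6 = -R/6 - p/6 - (-4 + R)²/6)
z(n) = ⅚ - n/6 - (-4 + n)²/6 (z(n) = -n/6 - (0 - 1*5)/6 - (-4 + n)²/6 = -n/6 - (0 - 5)/6 - (-4 + n)²/6 = -n/6 - ⅙*(-5) - (-4 + n)²/6 = -n/6 + ⅚ - (-4 + n)²/6 = ⅚ - n/6 - (-4 + n)²/6)
(33*2 + z((-1 + 2)*5))² = (33*2 + (⅚ - (-1 + 2)*5/6 - (-4 + (-1 + 2)*5)²/6))² = (66 + (⅚ - 5/6 - (-4 + 1*5)²/6))² = (66 + (⅚ - ⅙*5 - (-4 + 5)²/6))² = (66 + (⅚ - ⅚ - ⅙*1²))² = (66 + (⅚ - ⅚ - ⅙*1))² = (66 + (⅚ - ⅚ - ⅙))² = (66 - ⅙)² = (395/6)² = 156025/36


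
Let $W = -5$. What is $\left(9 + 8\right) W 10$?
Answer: $-850$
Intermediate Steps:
$\left(9 + 8\right) W 10 = \left(9 + 8\right) \left(-5\right) 10 = 17 \left(-5\right) 10 = \left(-85\right) 10 = -850$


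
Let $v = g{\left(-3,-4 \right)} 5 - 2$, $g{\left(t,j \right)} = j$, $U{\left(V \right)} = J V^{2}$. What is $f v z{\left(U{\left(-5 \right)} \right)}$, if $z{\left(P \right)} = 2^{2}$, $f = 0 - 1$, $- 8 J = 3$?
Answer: $88$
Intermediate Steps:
$J = - \frac{3}{8}$ ($J = \left(- \frac{1}{8}\right) 3 = - \frac{3}{8} \approx -0.375$)
$U{\left(V \right)} = - \frac{3 V^{2}}{8}$
$f = -1$ ($f = 0 - 1 = -1$)
$z{\left(P \right)} = 4$
$v = -22$ ($v = \left(-4\right) 5 - 2 = -20 - 2 = -22$)
$f v z{\left(U{\left(-5 \right)} \right)} = \left(-1\right) \left(-22\right) 4 = 22 \cdot 4 = 88$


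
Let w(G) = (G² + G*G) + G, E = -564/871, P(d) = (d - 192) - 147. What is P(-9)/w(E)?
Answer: -22000589/12079 ≈ -1821.4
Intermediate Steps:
P(d) = -339 + d (P(d) = (-192 + d) - 147 = -339 + d)
E = -564/871 (E = -564*1/871 = -564/871 ≈ -0.64753)
w(G) = G + 2*G² (w(G) = (G² + G²) + G = 2*G² + G = G + 2*G²)
P(-9)/w(E) = (-339 - 9)/((-564*(1 + 2*(-564/871))/871)) = -348*(-871/(564*(1 - 1128/871))) = -348/((-564/871*(-257/871))) = -348/144948/758641 = -348*758641/144948 = -22000589/12079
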